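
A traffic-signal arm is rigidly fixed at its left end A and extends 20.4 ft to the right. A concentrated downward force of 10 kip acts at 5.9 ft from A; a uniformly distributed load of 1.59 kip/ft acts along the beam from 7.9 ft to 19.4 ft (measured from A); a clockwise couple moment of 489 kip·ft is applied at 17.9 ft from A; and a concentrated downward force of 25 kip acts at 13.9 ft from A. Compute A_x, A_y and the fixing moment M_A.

A_x = 0, A_y = 53.28 kip, M_A = 1145 kip·ft

Resultant of the distributed load: 1.59 × 11.5 = 18.285 kip at 13.65 ft from A.
ΣF_x = 0: A_x = 0.
ΣF_y = 0: A_y − 10 − 1.59·11.5 − 25 = 0 → A_y = 53.28 kip.
ΣM about A: M_A − 10·5.9 − (1.59·11.5)·13.65 − 489 − 25·13.9 = 0 → M_A = 1145 kip·ft.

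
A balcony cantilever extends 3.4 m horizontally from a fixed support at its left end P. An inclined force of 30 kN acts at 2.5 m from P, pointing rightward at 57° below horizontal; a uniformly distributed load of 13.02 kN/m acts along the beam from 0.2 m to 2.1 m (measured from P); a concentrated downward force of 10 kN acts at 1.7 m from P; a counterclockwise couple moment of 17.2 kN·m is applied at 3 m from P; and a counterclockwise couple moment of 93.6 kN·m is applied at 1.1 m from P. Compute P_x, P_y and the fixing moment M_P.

Resultant of the distributed load: 13.02 × 1.9 = 24.738 kN at 1.15 m from P.
ΣF_x = 0: P_x + 30·cos57° = 0 → P_x = -16.34 kN.
ΣF_y = 0: P_y − 30·sin57° − 13.02·1.9 − 10 = 0 → P_y = 59.90 kN.
ΣM about P: M_P − 30·sin57°·2.5 − (13.02·1.9)·1.15 − 10·1.7 + 17.2 + 93.6 = 0 → M_P = -2.451 kN·m.

P_x = -16.34 kN, P_y = 59.90 kN, M_P = -2.451 kN·m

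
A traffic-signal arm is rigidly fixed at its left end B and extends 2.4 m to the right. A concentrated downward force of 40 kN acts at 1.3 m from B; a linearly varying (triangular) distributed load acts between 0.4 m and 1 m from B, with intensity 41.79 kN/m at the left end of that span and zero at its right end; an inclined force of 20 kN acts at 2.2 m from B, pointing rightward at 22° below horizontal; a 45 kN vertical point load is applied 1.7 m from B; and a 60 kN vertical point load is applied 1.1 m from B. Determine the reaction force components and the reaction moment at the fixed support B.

B_x = -18.54 kN, B_y = 165.0 kN, M_B = 218.5 kN·m

Resultant of the triangular load: ½ × 41.79 × 0.6 = 12.537 kN, acting at 0.6 m from B (one-third of the span from the peak).
ΣF_x = 0: B_x + 20·cos22° = 0 → B_x = -18.54 kN.
ΣF_y = 0: B_y − 40 − ½·41.79·0.6 − 20·sin22° − 45 − 60 = 0 → B_y = 165.0 kN.
ΣM about B: M_B − 40·1.3 − (½·41.79·0.6)·0.6 − 20·sin22°·2.2 − 45·1.7 − 60·1.1 = 0 → M_B = 218.5 kN·m.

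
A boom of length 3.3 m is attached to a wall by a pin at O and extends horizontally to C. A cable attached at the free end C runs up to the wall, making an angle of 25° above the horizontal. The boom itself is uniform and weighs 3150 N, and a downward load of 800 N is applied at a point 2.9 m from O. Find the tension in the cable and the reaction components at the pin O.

T = 5390 N, O_x = 4885 N, O_y = 1672 N

ΣM about O: T·sin25°·3.3 − 3150·1.65 − 800·2.9 = 0 → T = 7517.5/(3.3·0.422618) = 5390.28 ≈ 5390 N.
ΣF_x = 0: O_x − T·cos25° = 0 → O_x = 5390.28 × 0.906308 = 4885 N.
ΣF_y = 0: O_y + T·sin25° − 3150 − 800 = 0 → O_y = 3950 − 5390.28 × 0.422618 = 1672 N.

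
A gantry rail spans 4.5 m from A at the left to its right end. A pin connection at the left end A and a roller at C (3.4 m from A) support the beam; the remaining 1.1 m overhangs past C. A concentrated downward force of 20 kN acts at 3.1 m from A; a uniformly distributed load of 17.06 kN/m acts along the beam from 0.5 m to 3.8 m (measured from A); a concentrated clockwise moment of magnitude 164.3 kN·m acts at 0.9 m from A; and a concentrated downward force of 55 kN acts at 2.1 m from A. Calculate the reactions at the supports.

A_x = 0, A_y = -4.832 kN, C_y = 136.1 kN

Resultant of the distributed load: 17.06 × 3.3 = 56.298 kN at 2.15 m from A.
Taking moments about A: C_y·3.4 − 20·3.1 − (17.06·3.3)·2.15 − 164.3 − 55·2.1 = 0 → C_y = 462.8407/3.4 = 136.13 ≈ 136.1 kN.
ΣF_y = 0: A_y + 136.13 − 20 − 17.06·3.3 − 55 = 0 → A_y = -4.832 kN.
ΣF_x = 0: no horizontal applied forces, so A_x = 0.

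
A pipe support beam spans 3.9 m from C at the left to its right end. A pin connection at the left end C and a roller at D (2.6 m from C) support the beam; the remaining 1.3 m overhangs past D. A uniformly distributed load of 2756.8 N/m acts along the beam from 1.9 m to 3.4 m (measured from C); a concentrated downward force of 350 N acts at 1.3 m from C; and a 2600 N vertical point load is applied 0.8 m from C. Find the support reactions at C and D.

Resultant of the distributed load: 2756.8 × 1.5 = 4135.2 N at 2.65 m from C.
Taking moments about C: D_y·2.6 − (2756.8·1.5)·2.65 − 350·1.3 − 2600·0.8 = 0 → D_y = 13493.28/2.6 = 5189.72 ≈ 5190 N.
ΣF_y = 0: C_y + 5189.72 − 2756.8·1.5 − 350 − 2600 = 0 → C_y = 1895 N.
ΣF_x = 0: no horizontal applied forces, so C_x = 0.

C_x = 0, C_y = 1895 N, D_y = 5190 N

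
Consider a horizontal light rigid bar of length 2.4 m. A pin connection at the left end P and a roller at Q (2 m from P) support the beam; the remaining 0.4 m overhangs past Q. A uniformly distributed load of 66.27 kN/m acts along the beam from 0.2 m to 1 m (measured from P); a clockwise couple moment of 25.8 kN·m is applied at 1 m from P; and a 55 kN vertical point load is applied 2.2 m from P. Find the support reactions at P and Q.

Resultant of the distributed load: 66.27 × 0.8 = 53.016 kN at 0.6 m from P.
Taking moments about P: Q_y·2 − (66.27·0.8)·0.6 − 25.8 − 55·2.2 = 0 → Q_y = 178.6096/2 = 89.3048 ≈ 89.30 kN.
ΣF_y = 0: P_y + 89.3048 − 66.27·0.8 − 55 = 0 → P_y = 18.71 kN.
ΣF_x = 0: no horizontal applied forces, so P_x = 0.

P_x = 0, P_y = 18.71 kN, Q_y = 89.30 kN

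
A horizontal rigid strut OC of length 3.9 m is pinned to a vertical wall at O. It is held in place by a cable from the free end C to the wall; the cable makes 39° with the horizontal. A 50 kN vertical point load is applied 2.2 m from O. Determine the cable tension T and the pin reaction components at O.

T = 44.82 kN, O_x = 34.83 kN, O_y = 21.79 kN

ΣM about O: T·sin39°·3.9 − 50·2.2 = 0 → T = 110/(3.9·0.62932) = 44.8184 ≈ 44.82 kN.
ΣF_x = 0: O_x − T·cos39° = 0 → O_x = 44.8184 × 0.777146 = 34.83 kN.
ΣF_y = 0: O_y + T·sin39° − 50 = 0 → O_y = 50 − 44.8184 × 0.62932 = 21.79 kN.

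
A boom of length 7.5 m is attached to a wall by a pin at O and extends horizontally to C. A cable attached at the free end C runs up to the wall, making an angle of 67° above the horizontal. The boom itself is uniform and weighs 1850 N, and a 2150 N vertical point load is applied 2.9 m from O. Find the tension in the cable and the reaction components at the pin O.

ΣM about O: T·sin67°·7.5 − 1850·3.75 − 2150·2.9 = 0 → T = 13172.5/(7.5·0.920505) = 1908.01 ≈ 1908 N.
ΣF_x = 0: O_x − T·cos67° = 0 → O_x = 1908.01 × 0.390731 = 745.5 N.
ΣF_y = 0: O_y + T·sin67° − 1850 − 2150 = 0 → O_y = 4000 − 1908.01 × 0.920505 = 2244 N.

T = 1908 N, O_x = 745.5 N, O_y = 2244 N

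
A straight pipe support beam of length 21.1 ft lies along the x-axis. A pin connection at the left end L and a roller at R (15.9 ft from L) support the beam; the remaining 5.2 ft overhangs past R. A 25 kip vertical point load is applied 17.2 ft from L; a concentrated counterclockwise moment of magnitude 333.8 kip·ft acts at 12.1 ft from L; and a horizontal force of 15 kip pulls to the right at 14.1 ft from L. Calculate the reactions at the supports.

Moments about L: R_y·15.9 − 25·17.2 + 333.8 = 0 → R_y = 96.2/15.9 = 6.05031 ≈ 6.050 kip.
ΣF_y = 0: L_y + 6.05031 − 25 = 0 → L_y = 18.95 kip.
ΣF_x = 0: L_x + 15 = 0 → L_x = -15.00 kip.

L_x = -15.00 kip, L_y = 18.95 kip, R_y = 6.050 kip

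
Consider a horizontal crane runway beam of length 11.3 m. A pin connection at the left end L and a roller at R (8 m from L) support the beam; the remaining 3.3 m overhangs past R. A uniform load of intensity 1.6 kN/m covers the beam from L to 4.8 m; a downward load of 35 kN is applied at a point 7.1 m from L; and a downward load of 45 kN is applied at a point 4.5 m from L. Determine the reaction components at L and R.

Resultant of the distributed load: 1.6 × 4.8 = 7.68 kN at 2.4 m from L.
Taking moments about L: R_y·8 − (1.6·4.8)·2.4 − 35·7.1 − 45·4.5 = 0 → R_y = 469.432/8 = 58.679 ≈ 58.68 kN.
ΣF_y = 0: L_y + 58.679 − 1.6·4.8 − 35 − 45 = 0 → L_y = 29.00 kN.
ΣF_x = 0: no horizontal applied forces, so L_x = 0.

L_x = 0, L_y = 29.00 kN, R_y = 58.68 kN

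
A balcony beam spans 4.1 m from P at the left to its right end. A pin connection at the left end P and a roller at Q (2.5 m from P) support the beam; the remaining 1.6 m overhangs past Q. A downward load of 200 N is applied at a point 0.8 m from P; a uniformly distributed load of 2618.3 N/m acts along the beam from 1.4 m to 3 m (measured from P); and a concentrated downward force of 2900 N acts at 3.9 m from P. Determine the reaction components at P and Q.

Resultant of the distributed load: 2618.3 × 1.6 = 4189.28 N at 2.2 m from P.
Moments about P: Q_y·2.5 − 200·0.8 − (2618.3·1.6)·2.2 − 2900·3.9 = 0 → Q_y = 20686.416/2.5 = 8274.57 ≈ 8275 N.
ΣF_y = 0: P_y + 8274.57 − 200 − 2618.3·1.6 − 2900 = 0 → P_y = -985.3 N.
ΣF_x = 0: no horizontal applied forces, so P_x = 0.

P_x = 0, P_y = -985.3 N, Q_y = 8275 N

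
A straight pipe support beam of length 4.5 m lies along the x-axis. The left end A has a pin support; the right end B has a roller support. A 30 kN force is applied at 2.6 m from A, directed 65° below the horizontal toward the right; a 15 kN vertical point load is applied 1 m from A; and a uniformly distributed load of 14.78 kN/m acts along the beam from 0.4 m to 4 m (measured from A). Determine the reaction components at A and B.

A_x = -12.68 kN, A_y = 50.34 kN, B_y = 45.06 kN

Resultant of the distributed load: 14.78 × 3.6 = 53.208 kN at 2.2 m from A.
ΣM about A: B_y·4.5 − 30·sin65°·2.6 − 15·1 − (14.78·3.6)·2.2 = 0 → B_y = 202.75/4.5 = 45.0556 ≈ 45.06 kN.
ΣF_y = 0: A_y + 45.0556 − 30·sin65° − 15 − 14.78·3.6 = 0 → A_y = 50.34 kN.
ΣF_x = 0: A_x + 30·cos65° = 0 → A_x = -12.68 kN.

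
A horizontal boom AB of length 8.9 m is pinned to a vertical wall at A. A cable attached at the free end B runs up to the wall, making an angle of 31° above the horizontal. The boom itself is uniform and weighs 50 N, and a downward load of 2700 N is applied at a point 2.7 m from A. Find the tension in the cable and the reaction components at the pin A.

ΣM about A: T·sin31°·8.9 − 50·4.45 − 2700·2.7 = 0 → T = 7512.5/(8.9·0.515038) = 1638.91 ≈ 1639 N.
ΣF_x = 0: A_x − T·cos31° = 0 → A_x = 1638.91 × 0.857167 = 1405 N.
ΣF_y = 0: A_y + T·sin31° − 50 − 2700 = 0 → A_y = 2750 − 1638.91 × 0.515038 = 1906 N.

T = 1639 N, A_x = 1405 N, A_y = 1906 N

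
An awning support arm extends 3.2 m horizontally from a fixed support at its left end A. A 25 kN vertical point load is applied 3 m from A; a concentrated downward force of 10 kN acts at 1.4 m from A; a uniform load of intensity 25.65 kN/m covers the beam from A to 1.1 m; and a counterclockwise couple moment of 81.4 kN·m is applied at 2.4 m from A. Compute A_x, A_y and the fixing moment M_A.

A_x = 0, A_y = 63.22 kN, M_A = 23.12 kN·m

Resultant of the distributed load: 25.65 × 1.1 = 28.215 kN at 0.55 m from A.
ΣF_x = 0: A_x = 0.
ΣF_y = 0: A_y − 25 − 10 − 25.65·1.1 = 0 → A_y = 63.22 kN.
ΣM about A: M_A − 25·3 − 10·1.4 − (25.65·1.1)·0.55 + 81.4 = 0 → M_A = 23.12 kN·m.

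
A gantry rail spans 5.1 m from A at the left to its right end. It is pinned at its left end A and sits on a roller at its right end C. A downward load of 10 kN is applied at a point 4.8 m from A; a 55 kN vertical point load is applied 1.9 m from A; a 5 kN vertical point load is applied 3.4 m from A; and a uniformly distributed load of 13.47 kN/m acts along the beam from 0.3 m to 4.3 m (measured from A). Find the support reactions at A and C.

A_x = 0, A_y = 66.35 kN, C_y = 57.53 kN

Resultant of the distributed load: 13.47 × 4 = 53.88 kN at 2.3 m from A.
ΣM about A: C_y·5.1 − 10·4.8 − 55·1.9 − 5·3.4 − (13.47·4)·2.3 = 0 → C_y = 293.424/5.1 = 57.5341 ≈ 57.53 kN.
ΣF_y = 0: A_y + 57.5341 − 10 − 55 − 5 − 13.47·4 = 0 → A_y = 66.35 kN.
ΣF_x = 0: no horizontal applied forces, so A_x = 0.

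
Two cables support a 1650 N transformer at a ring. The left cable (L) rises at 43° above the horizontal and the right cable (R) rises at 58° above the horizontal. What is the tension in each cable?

T_L = 890.7 N, T_R = 1229 N

ΣF_x = 0: −T_L·cos43° + T_R·cos58° = 0 → T_R = 1.38012·T_L.
ΣF_y = 0: T_L·sin43° + T_R·sin58° = 1650.
Substitute: T_L·(0.681998 + 1.38012·0.848048) = 1650 → T_L = 890.733 ≈ 890.7 N.
Then T_R = 1.38012 × 890.733 = 1229 N.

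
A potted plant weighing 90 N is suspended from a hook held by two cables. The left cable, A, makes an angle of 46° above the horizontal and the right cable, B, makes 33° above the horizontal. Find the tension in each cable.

T_A = 76.89 N, T_B = 63.69 N

ΣF_x = 0: −T_A·cos46° + T_B·cos33° = 0 → T_B = 0.828285·T_A.
ΣF_y = 0: T_A·sin46° + T_B·sin33° = 90.
Substitute: T_A·(0.71934 + 0.828285·0.544639) = 90 → T_A = 76.8931 ≈ 76.89 N.
Then T_B = 0.828285 × 76.8931 = 63.69 N.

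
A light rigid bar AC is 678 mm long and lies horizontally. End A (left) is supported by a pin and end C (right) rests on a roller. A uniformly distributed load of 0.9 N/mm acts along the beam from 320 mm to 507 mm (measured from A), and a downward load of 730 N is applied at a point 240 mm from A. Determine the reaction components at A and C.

Resultant of the distributed load: 0.9 × 187 = 168.3 N at 413.5 mm from A.
Taking moments about A: C_y·678 − (0.9·187)·413.5 − 730·240 = 0 → C_y = 244792.05/678 = 361.05 ≈ 361.1 N.
ΣF_y = 0: A_y + 361.05 − 0.9·187 − 730 = 0 → A_y = 537.2 N.
ΣF_x = 0: no horizontal applied forces, so A_x = 0.

A_x = 0, A_y = 537.2 N, C_y = 361.1 N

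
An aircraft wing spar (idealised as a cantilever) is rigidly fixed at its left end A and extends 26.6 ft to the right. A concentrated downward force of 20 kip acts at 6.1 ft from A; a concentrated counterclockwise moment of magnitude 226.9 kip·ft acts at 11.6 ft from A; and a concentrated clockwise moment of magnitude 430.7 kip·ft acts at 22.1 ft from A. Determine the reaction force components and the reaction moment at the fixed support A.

A_x = 0, A_y = 20.00 kip, M_A = 325.8 kip·ft

ΣF_x = 0: A_x = 0.
ΣF_y = 0: A_y − 20 = 0 → A_y = 20.00 kip.
ΣM about A: M_A − 20·6.1 + 226.9 − 430.7 = 0 → M_A = 325.8 kip·ft.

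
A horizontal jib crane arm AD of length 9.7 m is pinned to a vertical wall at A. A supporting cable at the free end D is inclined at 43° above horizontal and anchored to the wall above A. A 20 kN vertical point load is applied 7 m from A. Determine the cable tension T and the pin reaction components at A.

T = 21.16 kN, A_x = 15.48 kN, A_y = 5.567 kN

ΣM about A: T·sin43°·9.7 − 20·7 = 0 → T = 140/(9.7·0.681998) = 21.1628 ≈ 21.16 kN.
ΣF_x = 0: A_x − T·cos43° = 0 → A_x = 21.1628 × 0.731354 = 15.48 kN.
ΣF_y = 0: A_y + T·sin43° − 20 = 0 → A_y = 20 − 21.1628 × 0.681998 = 5.567 kN.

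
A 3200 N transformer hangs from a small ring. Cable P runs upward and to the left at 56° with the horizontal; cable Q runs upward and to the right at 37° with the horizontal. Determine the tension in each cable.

ΣF_x = 0: −T_P·cos56° + T_Q·cos37° = 0 → T_Q = 0.700185·T_P.
ΣF_y = 0: T_P·sin56° + T_Q·sin37° = 3200.
Substitute: T_P·(0.829038 + 0.700185·0.601815) = 3200 → T_P = 2559.14 ≈ 2559 N.
Then T_Q = 0.700185 × 2559.14 = 1792 N.

T_P = 2559 N, T_Q = 1792 N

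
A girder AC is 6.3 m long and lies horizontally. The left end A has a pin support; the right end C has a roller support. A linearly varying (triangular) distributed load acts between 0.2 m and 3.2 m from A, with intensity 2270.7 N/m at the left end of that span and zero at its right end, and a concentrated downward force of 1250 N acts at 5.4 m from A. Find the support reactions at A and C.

A_x = 0, A_y = 2936 N, C_y = 1720 N

Resultant of the triangular load: ½ × 2270.7 × 3 = 3406.05 N, acting at 1.2 m from A (one-third of the span from the peak).
ΣM about A: C_y·6.3 − (½·2270.7·3)·1.2 − 1250·5.4 = 0 → C_y = 10837.26/6.3 = 1720.2 ≈ 1720 N.
ΣF_y = 0: A_y + 1720.2 − ½·2270.7·3 − 1250 = 0 → A_y = 2936 N.
ΣF_x = 0: no horizontal applied forces, so A_x = 0.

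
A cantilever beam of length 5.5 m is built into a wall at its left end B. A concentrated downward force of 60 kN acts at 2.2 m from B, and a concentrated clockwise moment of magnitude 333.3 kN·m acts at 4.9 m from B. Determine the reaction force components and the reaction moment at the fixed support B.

ΣF_x = 0: B_x = 0.
ΣF_y = 0: B_y − 60 = 0 → B_y = 60.00 kN.
ΣM about B: M_B − 60·2.2 − 333.3 = 0 → M_B = 465.3 kN·m.

B_x = 0, B_y = 60.00 kN, M_B = 465.3 kN·m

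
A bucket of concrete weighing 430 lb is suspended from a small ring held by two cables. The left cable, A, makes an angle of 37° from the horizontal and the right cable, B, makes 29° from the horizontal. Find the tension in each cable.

T_A = 411.7 lb, T_B = 375.9 lb

ΣF_x = 0: −T_A·cos37° + T_B·cos29° = 0 → T_B = 0.913123·T_A.
ΣF_y = 0: T_A·sin37° + T_B·sin29° = 430.
Substitute: T_A·(0.601815 + 0.913123·0.48481) = 430 → T_A = 411.678 ≈ 411.7 lb.
Then T_B = 0.913123 × 411.678 = 375.9 lb.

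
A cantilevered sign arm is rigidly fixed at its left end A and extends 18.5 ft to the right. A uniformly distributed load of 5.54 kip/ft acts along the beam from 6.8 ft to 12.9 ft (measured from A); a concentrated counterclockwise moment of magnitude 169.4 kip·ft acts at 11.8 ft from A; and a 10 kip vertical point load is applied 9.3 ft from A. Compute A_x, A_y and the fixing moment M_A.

A_x = 0, A_y = 43.79 kip, M_A = 256.5 kip·ft

Resultant of the distributed load: 5.54 × 6.1 = 33.794 kip at 9.85 ft from A.
ΣF_x = 0: A_x = 0.
ΣF_y = 0: A_y − 5.54·6.1 − 10 = 0 → A_y = 43.79 kip.
ΣM about A: M_A − (5.54·6.1)·9.85 + 169.4 − 10·9.3 = 0 → M_A = 256.5 kip·ft.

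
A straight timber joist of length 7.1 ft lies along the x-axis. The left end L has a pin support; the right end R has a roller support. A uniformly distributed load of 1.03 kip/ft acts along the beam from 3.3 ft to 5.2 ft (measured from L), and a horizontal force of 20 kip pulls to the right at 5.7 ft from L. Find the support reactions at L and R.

Resultant of the distributed load: 1.03 × 1.9 = 1.957 kip at 4.25 ft from L.
Moments about L: R_y·7.1 − (1.03·1.9)·4.25 = 0 → R_y = 8.31725/7.1 = 1.17144 ≈ 1.171 kip.
ΣF_y = 0: L_y + 1.17144 − 1.03·1.9 = 0 → L_y = 0.7856 kip.
ΣF_x = 0: L_x + 20 = 0 → L_x = -20.00 kip.

L_x = -20.00 kip, L_y = 0.7856 kip, R_y = 1.171 kip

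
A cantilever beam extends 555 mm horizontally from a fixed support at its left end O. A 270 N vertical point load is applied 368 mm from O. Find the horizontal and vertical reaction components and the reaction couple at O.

ΣF_x = 0: O_x = 0.
ΣF_y = 0: O_y − 270 = 0 → O_y = 270.0 N.
ΣM about O: M_O − 270·368 = 0 → M_O = 99360 N·mm.

O_x = 0, O_y = 270.0 N, M_O = 99360 N·mm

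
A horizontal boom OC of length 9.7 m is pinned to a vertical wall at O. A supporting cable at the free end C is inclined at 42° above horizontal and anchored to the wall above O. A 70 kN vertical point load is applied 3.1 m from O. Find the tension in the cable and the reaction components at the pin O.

ΣM about O: T·sin42°·9.7 − 70·3.1 = 0 → T = 217/(9.7·0.669131) = 33.4331 ≈ 33.43 kN.
ΣF_x = 0: O_x − T·cos42° = 0 → O_x = 33.4331 × 0.743145 = 24.85 kN.
ΣF_y = 0: O_y + T·sin42° − 70 = 0 → O_y = 70 − 33.4331 × 0.669131 = 47.63 kN.

T = 33.43 kN, O_x = 24.85 kN, O_y = 47.63 kN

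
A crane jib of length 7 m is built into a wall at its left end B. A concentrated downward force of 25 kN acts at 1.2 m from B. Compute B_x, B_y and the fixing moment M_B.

B_x = 0, B_y = 25.00 kN, M_B = 30.00 kN·m

ΣF_x = 0: B_x = 0.
ΣF_y = 0: B_y − 25 = 0 → B_y = 25.00 kN.
ΣM about B: M_B − 25·1.2 = 0 → M_B = 30.00 kN·m.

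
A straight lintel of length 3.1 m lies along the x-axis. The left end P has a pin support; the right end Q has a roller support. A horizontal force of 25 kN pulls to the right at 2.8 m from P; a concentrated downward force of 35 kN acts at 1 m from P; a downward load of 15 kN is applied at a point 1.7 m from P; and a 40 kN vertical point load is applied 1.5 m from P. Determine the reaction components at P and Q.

Taking moments about P: Q_y·3.1 − 35·1 − 15·1.7 − 40·1.5 = 0 → Q_y = 120.5/3.1 = 38.871 ≈ 38.87 kN.
ΣF_y = 0: P_y + 38.871 − 35 − 15 − 40 = 0 → P_y = 51.13 kN.
ΣF_x = 0: P_x + 25 = 0 → P_x = -25.00 kN.

P_x = -25.00 kN, P_y = 51.13 kN, Q_y = 38.87 kN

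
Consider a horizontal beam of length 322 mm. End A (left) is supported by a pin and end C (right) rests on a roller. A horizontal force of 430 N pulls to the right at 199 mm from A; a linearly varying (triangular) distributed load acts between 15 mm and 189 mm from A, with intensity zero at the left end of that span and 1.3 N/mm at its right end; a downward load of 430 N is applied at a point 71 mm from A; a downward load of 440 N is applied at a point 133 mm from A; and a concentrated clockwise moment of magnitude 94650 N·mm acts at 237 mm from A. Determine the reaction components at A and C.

A_x = -430.0 N, A_y = 366.6 N, C_y = 616.5 N

Resultant of the triangular load: ½ × 1.3 × 174 = 113.1 N, acting at 131 mm from A (one-third of the span from the peak).
ΣM about A: C_y·322 − (½·1.3·174)·131 − 430·71 − 440·133 − 94650 = 0 → C_y = 198516.1/322 = 616.51 ≈ 616.5 N.
ΣF_y = 0: A_y + 616.51 − ½·1.3·174 − 430 − 440 = 0 → A_y = 366.6 N.
ΣF_x = 0: A_x + 430 = 0 → A_x = -430.0 N.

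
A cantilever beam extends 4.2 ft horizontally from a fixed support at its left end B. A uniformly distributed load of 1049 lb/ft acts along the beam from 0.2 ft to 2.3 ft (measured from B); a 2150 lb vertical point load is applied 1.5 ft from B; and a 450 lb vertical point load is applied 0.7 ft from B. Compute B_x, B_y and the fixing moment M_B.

B_x = 0, B_y = 4803 lb, M_B = 6294 lb·ft

Resultant of the distributed load: 1049 × 2.1 = 2202.9 lb at 1.25 ft from B.
ΣF_x = 0: B_x = 0.
ΣF_y = 0: B_y − 1049·2.1 − 2150 − 450 = 0 → B_y = 4803 lb.
ΣM about B: M_B − (1049·2.1)·1.25 − 2150·1.5 − 450·0.7 = 0 → M_B = 6294 lb·ft.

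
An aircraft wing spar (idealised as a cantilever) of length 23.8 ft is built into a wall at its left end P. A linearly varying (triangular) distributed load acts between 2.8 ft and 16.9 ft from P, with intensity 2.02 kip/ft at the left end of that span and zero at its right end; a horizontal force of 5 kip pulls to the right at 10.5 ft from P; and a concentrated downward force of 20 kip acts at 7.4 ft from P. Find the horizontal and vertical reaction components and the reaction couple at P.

Resultant of the triangular load: ½ × 2.02 × 14.1 = 14.241 kip, acting at 7.5 ft from P (one-third of the span from the peak).
ΣF_x = 0: P_x + 5 = 0 → P_x = -5.000 kip.
ΣF_y = 0: P_y − ½·2.02·14.1 − 20 = 0 → P_y = 34.24 kip.
ΣM about P: M_P − (½·2.02·14.1)·7.5 − 20·7.4 = 0 → M_P = 254.8 kip·ft.

P_x = -5.000 kip, P_y = 34.24 kip, M_P = 254.8 kip·ft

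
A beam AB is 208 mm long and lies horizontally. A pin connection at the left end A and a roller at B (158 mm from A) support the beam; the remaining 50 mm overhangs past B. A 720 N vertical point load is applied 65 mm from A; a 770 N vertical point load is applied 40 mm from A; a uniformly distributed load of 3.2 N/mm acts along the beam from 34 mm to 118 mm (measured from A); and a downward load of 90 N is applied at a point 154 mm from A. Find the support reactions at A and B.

Resultant of the distributed load: 3.2 × 84 = 268.8 N at 76 mm from A.
Moments about A: B_y·158 − 720·65 − 770·40 − (3.2·84)·76 − 90·154 = 0 → B_y = 111888.8/158 = 708.157 ≈ 708.2 N.
ΣF_y = 0: A_y + 708.157 − 720 − 770 − 3.2·84 − 90 = 0 → A_y = 1141 N.
ΣF_x = 0: no horizontal applied forces, so A_x = 0.

A_x = 0, A_y = 1141 N, B_y = 708.2 N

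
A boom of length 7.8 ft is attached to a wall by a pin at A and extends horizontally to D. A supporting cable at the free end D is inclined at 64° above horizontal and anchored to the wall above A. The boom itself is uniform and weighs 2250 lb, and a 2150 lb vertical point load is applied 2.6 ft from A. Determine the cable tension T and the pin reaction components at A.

ΣM about A: T·sin64°·7.8 − 2250·3.9 − 2150·2.6 = 0 → T = 14365/(7.8·0.898794) = 2049.04 ≈ 2049 lb.
ΣF_x = 0: A_x − T·cos64° = 0 → A_x = 2049.04 × 0.438371 = 898.2 lb.
ΣF_y = 0: A_y + T·sin64° − 2250 − 2150 = 0 → A_y = 4400 − 2049.04 × 0.898794 = 2558 lb.

T = 2049 lb, A_x = 898.2 lb, A_y = 2558 lb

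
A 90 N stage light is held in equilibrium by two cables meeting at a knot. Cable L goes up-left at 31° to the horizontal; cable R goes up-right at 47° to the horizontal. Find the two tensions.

ΣF_x = 0: −T_L·cos31° + T_R·cos47° = 0 → T_R = 1.25685·T_L.
ΣF_y = 0: T_L·sin31° + T_R·sin47° = 90.
Substitute: T_L·(0.515038 + 1.25685·0.731354) = 90 → T_L = 62.751 ≈ 62.75 N.
Then T_R = 1.25685 × 62.751 = 78.87 N.

T_L = 62.75 N, T_R = 78.87 N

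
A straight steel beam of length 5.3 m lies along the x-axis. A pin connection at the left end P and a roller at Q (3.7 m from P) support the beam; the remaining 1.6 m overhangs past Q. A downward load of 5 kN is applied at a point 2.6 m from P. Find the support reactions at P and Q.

Moments about P: Q_y·3.7 − 5·2.6 = 0 → Q_y = 13/3.7 = 3.51351 ≈ 3.514 kN.
ΣF_y = 0: P_y + 3.51351 − 5 = 0 → P_y = 1.486 kN.
ΣF_x = 0: no horizontal applied forces, so P_x = 0.

P_x = 0, P_y = 1.486 kN, Q_y = 3.514 kN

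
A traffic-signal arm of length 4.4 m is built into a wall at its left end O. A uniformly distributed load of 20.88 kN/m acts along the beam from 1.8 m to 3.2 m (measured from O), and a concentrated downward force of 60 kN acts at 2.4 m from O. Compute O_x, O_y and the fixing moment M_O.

O_x = 0, O_y = 89.23 kN, M_O = 217.1 kN·m

Resultant of the distributed load: 20.88 × 1.4 = 29.232 kN at 2.5 m from O.
ΣF_x = 0: O_x = 0.
ΣF_y = 0: O_y − 20.88·1.4 − 60 = 0 → O_y = 89.23 kN.
ΣM about O: M_O − (20.88·1.4)·2.5 − 60·2.4 = 0 → M_O = 217.1 kN·m.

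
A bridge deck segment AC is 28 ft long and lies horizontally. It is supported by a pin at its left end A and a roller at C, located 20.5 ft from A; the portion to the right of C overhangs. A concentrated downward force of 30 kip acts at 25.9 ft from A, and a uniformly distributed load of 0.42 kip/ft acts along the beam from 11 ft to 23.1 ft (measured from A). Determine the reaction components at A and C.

Resultant of the distributed load: 0.42 × 12.1 = 5.082 kip at 17.05 ft from A.
ΣM about A: C_y·20.5 − 30·25.9 − (0.42·12.1)·17.05 = 0 → C_y = 863.6481/20.5 = 42.1292 ≈ 42.13 kip.
ΣF_y = 0: A_y + 42.1292 − 30 − 0.42·12.1 = 0 → A_y = -7.047 kip.
ΣF_x = 0: no horizontal applied forces, so A_x = 0.

A_x = 0, A_y = -7.047 kip, C_y = 42.13 kip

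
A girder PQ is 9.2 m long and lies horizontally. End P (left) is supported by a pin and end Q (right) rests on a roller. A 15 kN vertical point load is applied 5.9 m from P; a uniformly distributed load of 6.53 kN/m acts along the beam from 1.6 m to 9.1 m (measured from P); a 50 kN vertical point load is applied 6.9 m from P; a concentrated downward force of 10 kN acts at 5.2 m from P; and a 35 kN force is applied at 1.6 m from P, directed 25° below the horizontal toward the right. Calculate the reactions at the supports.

P_x = -31.72 kN, P_y = 54.94 kN, Q_y = 83.82 kN

Resultant of the distributed load: 6.53 × 7.5 = 48.975 kN at 5.35 m from P.
ΣM about P: Q_y·9.2 − 15·5.9 − (6.53·7.5)·5.35 − 50·6.9 − 10·5.2 − 35·sin25°·1.6 = 0 → Q_y = 771.183/9.2 = 83.8242 ≈ 83.82 kN.
ΣF_y = 0: P_y + 83.8242 − 15 − 6.53·7.5 − 50 − 10 − 35·sin25° = 0 → P_y = 54.94 kN.
ΣF_x = 0: P_x + 35·cos25° = 0 → P_x = -31.72 kN.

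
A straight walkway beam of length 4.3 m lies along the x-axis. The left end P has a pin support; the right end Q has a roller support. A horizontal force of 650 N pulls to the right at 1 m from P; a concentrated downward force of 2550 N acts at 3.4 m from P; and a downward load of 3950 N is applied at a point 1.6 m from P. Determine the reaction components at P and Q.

P_x = -650.0 N, P_y = 3014 N, Q_y = 3486 N

ΣM about P: Q_y·4.3 − 2550·3.4 − 3950·1.6 = 0 → Q_y = 14990/4.3 = 3486.05 ≈ 3486 N.
ΣF_y = 0: P_y + 3486.05 − 2550 − 3950 = 0 → P_y = 3014 N.
ΣF_x = 0: P_x + 650 = 0 → P_x = -650.0 N.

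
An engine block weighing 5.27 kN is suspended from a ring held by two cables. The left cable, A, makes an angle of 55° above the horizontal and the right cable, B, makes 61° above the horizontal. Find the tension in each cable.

ΣF_x = 0: −T_A·cos55° + T_B·cos61° = 0 → T_B = 1.1831·T_A.
ΣF_y = 0: T_A·sin55° + T_B·sin61° = 5.27.
Substitute: T_A·(0.819152 + 1.1831·0.87462) = 5.27 → T_A = 2.84263 ≈ 2.843 kN.
Then T_B = 1.1831 × 2.84263 = 3.363 kN.

T_A = 2.843 kN, T_B = 3.363 kN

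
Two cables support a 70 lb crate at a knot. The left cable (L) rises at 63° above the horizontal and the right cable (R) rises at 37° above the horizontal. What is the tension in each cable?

ΣF_x = 0: −T_L·cos63° + T_R·cos37° = 0 → T_R = 0.568458·T_L.
ΣF_y = 0: T_L·sin63° + T_R·sin37° = 70.
Substitute: T_L·(0.891007 + 0.568458·0.601815) = 70 → T_L = 56.7669 ≈ 56.77 lb.
Then T_R = 0.568458 × 56.7669 = 32.27 lb.

T_L = 56.77 lb, T_R = 32.27 lb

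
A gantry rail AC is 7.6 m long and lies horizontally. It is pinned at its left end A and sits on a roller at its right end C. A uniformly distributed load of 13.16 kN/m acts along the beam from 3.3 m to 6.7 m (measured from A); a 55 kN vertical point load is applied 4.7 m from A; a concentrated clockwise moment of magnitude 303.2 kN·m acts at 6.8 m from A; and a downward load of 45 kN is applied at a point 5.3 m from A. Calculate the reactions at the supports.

Resultant of the distributed load: 13.16 × 3.4 = 44.744 kN at 5 m from A.
Taking moments about A: C_y·7.6 − (13.16·3.4)·5 − 55·4.7 − 303.2 − 45·5.3 = 0 → C_y = 1023.92/7.6 = 134.726 ≈ 134.7 kN.
ΣF_y = 0: A_y + 134.726 − 13.16·3.4 − 55 − 45 = 0 → A_y = 10.02 kN.
ΣF_x = 0: no horizontal applied forces, so A_x = 0.

A_x = 0, A_y = 10.02 kN, C_y = 134.7 kN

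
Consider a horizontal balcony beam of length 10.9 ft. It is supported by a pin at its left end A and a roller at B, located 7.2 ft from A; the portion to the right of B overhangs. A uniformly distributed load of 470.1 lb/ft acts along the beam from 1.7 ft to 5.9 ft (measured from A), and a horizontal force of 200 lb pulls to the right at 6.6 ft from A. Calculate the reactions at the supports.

Resultant of the distributed load: 470.1 × 4.2 = 1974.42 lb at 3.8 ft from A.
Taking moments about A: B_y·7.2 − (470.1·4.2)·3.8 = 0 → B_y = 7502.796/7.2 = 1042.06 ≈ 1042 lb.
ΣF_y = 0: A_y + 1042.06 − 470.1·4.2 = 0 → A_y = 932.4 lb.
ΣF_x = 0: A_x + 200 = 0 → A_x = -200.0 lb.

A_x = -200.0 lb, A_y = 932.4 lb, B_y = 1042 lb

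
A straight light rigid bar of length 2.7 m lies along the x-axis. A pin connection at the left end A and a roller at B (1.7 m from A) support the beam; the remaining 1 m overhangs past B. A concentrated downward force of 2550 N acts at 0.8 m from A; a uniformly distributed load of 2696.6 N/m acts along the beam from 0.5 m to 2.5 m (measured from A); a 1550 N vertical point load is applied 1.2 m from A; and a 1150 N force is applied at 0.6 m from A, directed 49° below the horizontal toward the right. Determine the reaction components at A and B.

A_x = -754.5 N, A_y = 3002 N, B_y = 7359 N

Resultant of the distributed load: 2696.6 × 2 = 5393.2 N at 1.5 m from A.
Taking moments about A: B_y·1.7 − 2550·0.8 − (2696.6·2)·1.5 − 1550·1.2 − 1150·sin49°·0.6 = 0 → B_y = 12510.5/1.7 = 7359.12 ≈ 7359 N.
ΣF_y = 0: A_y + 7359.12 − 2550 − 2696.6·2 − 1550 − 1150·sin49° = 0 → A_y = 3002 N.
ΣF_x = 0: A_x + 1150·cos49° = 0 → A_x = -754.5 N.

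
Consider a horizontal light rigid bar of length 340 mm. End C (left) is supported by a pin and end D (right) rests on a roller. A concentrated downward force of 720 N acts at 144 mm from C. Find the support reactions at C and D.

C_x = 0, C_y = 415.1 N, D_y = 304.9 N

Taking moments about C: D_y·340 − 720·144 = 0 → D_y = 103680/340 = 304.941 ≈ 304.9 N.
ΣF_y = 0: C_y + 304.941 − 720 = 0 → C_y = 415.1 N.
ΣF_x = 0: no horizontal applied forces, so C_x = 0.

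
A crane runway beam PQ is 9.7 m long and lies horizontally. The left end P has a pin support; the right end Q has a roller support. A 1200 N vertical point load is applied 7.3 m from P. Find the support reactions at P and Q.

ΣM about P: Q_y·9.7 − 1200·7.3 = 0 → Q_y = 8760/9.7 = 903.093 ≈ 903.1 N.
ΣF_y = 0: P_y + 903.093 − 1200 = 0 → P_y = 296.9 N.
ΣF_x = 0: no horizontal applied forces, so P_x = 0.

P_x = 0, P_y = 296.9 N, Q_y = 903.1 N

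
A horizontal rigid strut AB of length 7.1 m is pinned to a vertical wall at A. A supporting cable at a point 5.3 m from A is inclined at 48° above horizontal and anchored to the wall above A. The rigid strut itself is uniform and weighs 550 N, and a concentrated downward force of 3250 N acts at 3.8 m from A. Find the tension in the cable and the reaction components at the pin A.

T = 3631 N, A_x = 2430 N, A_y = 1101 N

ΣM about A: T·sin48°·5.3 − 550·3.55 − 3250·3.8 = 0 → T = 14302.5/(5.3·0.743145) = 3631.3 ≈ 3631 N.
ΣF_x = 0: A_x − T·cos48° = 0 → A_x = 3631.3 × 0.669131 = 2430 N.
ΣF_y = 0: A_y + T·sin48° − 550 − 3250 = 0 → A_y = 3800 − 3631.3 × 0.743145 = 1101 N.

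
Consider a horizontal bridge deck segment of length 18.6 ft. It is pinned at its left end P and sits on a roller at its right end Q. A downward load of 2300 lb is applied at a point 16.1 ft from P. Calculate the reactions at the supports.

Taking moments about P: Q_y·18.6 − 2300·16.1 = 0 → Q_y = 37030/18.6 = 1990.86 ≈ 1991 lb.
ΣF_y = 0: P_y + 1990.86 − 2300 = 0 → P_y = 309.1 lb.
ΣF_x = 0: no horizontal applied forces, so P_x = 0.

P_x = 0, P_y = 309.1 lb, Q_y = 1991 lb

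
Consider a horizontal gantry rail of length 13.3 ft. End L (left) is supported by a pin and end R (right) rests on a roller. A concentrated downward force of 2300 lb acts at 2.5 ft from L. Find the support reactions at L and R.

Moments about L: R_y·13.3 − 2300·2.5 = 0 → R_y = 5750/13.3 = 432.331 ≈ 432.3 lb.
ΣF_y = 0: L_y + 432.331 − 2300 = 0 → L_y = 1868 lb.
ΣF_x = 0: no horizontal applied forces, so L_x = 0.

L_x = 0, L_y = 1868 lb, R_y = 432.3 lb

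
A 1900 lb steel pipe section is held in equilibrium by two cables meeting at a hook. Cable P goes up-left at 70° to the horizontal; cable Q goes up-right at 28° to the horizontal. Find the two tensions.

ΣF_x = 0: −T_P·cos70° + T_Q·cos28° = 0 → T_Q = 0.387362·T_P.
ΣF_y = 0: T_P·sin70° + T_Q·sin28° = 1900.
Substitute: T_P·(0.939693 + 0.387362·0.469472) = 1900 → T_P = 1694.09 ≈ 1694 lb.
Then T_Q = 0.387362 × 1694.09 = 656.2 lb.

T_P = 1694 lb, T_Q = 656.2 lb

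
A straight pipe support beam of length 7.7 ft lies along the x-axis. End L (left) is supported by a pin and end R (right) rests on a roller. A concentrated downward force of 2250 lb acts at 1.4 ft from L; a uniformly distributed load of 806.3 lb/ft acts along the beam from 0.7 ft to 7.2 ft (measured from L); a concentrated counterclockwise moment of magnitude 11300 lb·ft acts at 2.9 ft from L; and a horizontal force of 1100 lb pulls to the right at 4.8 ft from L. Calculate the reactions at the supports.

Resultant of the distributed load: 806.3 × 6.5 = 5240.95 lb at 3.95 ft from L.
ΣM about L: R_y·7.7 − 2250·1.4 − (806.3·6.5)·3.95 + 11300 = 0 → R_y = 12551.7525/7.7 = 1630.1 ≈ 1630 lb.
ΣF_y = 0: L_y + 1630.1 − 2250 − 806.3·6.5 = 0 → L_y = 5861 lb.
ΣF_x = 0: L_x + 1100 = 0 → L_x = -1100 lb.

L_x = -1100 lb, L_y = 5861 lb, R_y = 1630 lb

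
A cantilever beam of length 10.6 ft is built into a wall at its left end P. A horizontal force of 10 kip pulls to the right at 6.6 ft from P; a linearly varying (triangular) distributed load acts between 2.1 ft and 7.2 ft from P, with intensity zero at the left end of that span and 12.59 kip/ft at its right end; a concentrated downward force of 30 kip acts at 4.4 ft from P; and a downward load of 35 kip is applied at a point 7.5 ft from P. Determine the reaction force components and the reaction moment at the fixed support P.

Resultant of the triangular load: ½ × 12.59 × 5.1 = 32.1045 kip, acting at 5.5 ft from P (one-third of the span from the peak).
ΣF_x = 0: P_x + 10 = 0 → P_x = -10.00 kip.
ΣF_y = 0: P_y − ½·12.59·5.1 − 30 − 35 = 0 → P_y = 97.10 kip.
ΣM about P: M_P − (½·12.59·5.1)·5.5 − 30·4.4 − 35·7.5 = 0 → M_P = 571.1 kip·ft.

P_x = -10.00 kip, P_y = 97.10 kip, M_P = 571.1 kip·ft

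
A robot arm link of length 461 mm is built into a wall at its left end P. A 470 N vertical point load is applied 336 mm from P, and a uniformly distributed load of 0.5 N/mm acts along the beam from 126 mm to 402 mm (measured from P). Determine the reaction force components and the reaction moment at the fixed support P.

Resultant of the distributed load: 0.5 × 276 = 138 N at 264 mm from P.
ΣF_x = 0: P_x = 0.
ΣF_y = 0: P_y − 470 − 0.5·276 = 0 → P_y = 608.0 N.
ΣM about P: M_P − 470·336 − (0.5·276)·264 = 0 → M_P = 194400 N·mm.

P_x = 0, P_y = 608.0 N, M_P = 194400 N·mm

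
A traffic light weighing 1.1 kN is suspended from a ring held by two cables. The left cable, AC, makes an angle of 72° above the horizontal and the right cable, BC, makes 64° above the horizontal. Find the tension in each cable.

T_AC = 0.6942 kN, T_BC = 0.4893 kN

ΣF_x = 0: −T_AC·cos72° + T_BC·cos64° = 0 → T_BC = 0.704921·T_AC.
ΣF_y = 0: T_AC·sin72° + T_BC·sin64° = 1.1.
Substitute: T_AC·(0.951057 + 0.704921·0.898794) = 1.1 → T_AC = 0.694166 ≈ 0.6942 kN.
Then T_BC = 0.704921 × 0.694166 = 0.4893 kN.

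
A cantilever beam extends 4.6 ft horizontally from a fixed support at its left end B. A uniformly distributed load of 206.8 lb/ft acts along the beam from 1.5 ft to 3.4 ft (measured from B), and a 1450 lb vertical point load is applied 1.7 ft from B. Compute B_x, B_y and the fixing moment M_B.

Resultant of the distributed load: 206.8 × 1.9 = 392.92 lb at 2.45 ft from B.
ΣF_x = 0: B_x = 0.
ΣF_y = 0: B_y − 206.8·1.9 − 1450 = 0 → B_y = 1843 lb.
ΣM about B: M_B − (206.8·1.9)·2.45 − 1450·1.7 = 0 → M_B = 3428 lb·ft.

B_x = 0, B_y = 1843 lb, M_B = 3428 lb·ft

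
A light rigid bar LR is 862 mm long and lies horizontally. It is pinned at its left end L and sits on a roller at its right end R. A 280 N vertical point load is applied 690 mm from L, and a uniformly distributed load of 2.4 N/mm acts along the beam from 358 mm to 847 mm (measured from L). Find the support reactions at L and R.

L_x = 0, L_y = 409.2 N, R_y = 1044 N

Resultant of the distributed load: 2.4 × 489 = 1173.6 N at 602.5 mm from L.
Moments about L: R_y·862 − 280·690 − (2.4·489)·602.5 = 0 → R_y = 900294/862 = 1044.42 ≈ 1044 N.
ΣF_y = 0: L_y + 1044.42 − 280 − 2.4·489 = 0 → L_y = 409.2 N.
ΣF_x = 0: no horizontal applied forces, so L_x = 0.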